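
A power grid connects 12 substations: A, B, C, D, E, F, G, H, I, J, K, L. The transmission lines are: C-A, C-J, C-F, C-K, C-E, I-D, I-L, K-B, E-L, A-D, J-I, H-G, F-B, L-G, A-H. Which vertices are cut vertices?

Removing C increases the component count from 1 to 2, so C is a cut vertex.
By contrast removing H leaves 1 component; it is not a cut vertex. No other vertex is a cut vertex either.

C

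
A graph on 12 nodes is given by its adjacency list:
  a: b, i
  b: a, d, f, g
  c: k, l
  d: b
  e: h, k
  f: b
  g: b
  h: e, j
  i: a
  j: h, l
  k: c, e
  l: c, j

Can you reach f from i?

From i we can reach a, b, d, f, g, i, which includes f.

Yes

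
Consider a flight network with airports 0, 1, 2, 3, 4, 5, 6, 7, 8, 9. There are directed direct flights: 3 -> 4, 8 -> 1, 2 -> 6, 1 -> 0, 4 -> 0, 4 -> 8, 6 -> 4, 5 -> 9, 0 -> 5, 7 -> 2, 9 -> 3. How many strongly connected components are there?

4

{0, 1, 3, 4, 5, 8, 9} are all mutually reachable — one SCC of size 7.
{6} is an SCC by itself.
{2} is an SCC by itself.
{7} is an SCC by itself.
That gives 4 strongly connected components.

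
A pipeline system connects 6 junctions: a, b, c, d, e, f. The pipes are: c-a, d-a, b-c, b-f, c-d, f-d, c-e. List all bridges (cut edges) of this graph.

The edges on the cycle b-c-d-f-b are not bridges since each lies on that cycle.
But removing c-e disconnects c from e — this is a bridge.

c-e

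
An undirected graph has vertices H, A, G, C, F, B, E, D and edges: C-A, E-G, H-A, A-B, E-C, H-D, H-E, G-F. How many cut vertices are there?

4

Removing A increases the component count from 1 to 2, so A is a cut vertex.
Removing E increases the component count from 1 to 2, so E is a cut vertex.
Removing G increases the component count from 1 to 2, so G is a cut vertex.
Likewise H is a cut vertex.
By contrast removing B leaves 1 component; it is not a cut vertex. No other vertex is a cut vertex either.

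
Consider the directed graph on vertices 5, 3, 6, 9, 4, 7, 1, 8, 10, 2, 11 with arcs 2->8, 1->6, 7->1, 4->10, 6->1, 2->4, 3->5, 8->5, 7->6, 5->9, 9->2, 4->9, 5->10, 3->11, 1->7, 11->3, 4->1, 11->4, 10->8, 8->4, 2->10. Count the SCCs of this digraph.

{2, 4, 5, 8, 9, 10} are all mutually reachable — one SCC of size 6.
{1, 6, 7} are all mutually reachable — one SCC of size 3.
{3, 11} are all mutually reachable — one SCC of size 2.
That gives 3 strongly connected components.

3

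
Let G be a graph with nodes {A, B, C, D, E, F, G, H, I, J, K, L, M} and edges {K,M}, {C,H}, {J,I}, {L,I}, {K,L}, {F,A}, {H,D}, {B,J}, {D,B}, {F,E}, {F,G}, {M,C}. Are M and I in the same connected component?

From M we can reach B, C, D, H, I, J, K, L, M, which includes I.

Yes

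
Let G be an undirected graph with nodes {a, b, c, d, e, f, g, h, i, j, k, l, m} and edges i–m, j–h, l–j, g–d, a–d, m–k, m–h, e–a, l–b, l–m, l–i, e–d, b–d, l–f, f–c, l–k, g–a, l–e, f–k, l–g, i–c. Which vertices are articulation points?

Removing l increases the component count from 1 to 2, so l is a cut vertex.
By contrast removing j leaves 1 component; it is not a cut vertex. No other vertex is a cut vertex either.

l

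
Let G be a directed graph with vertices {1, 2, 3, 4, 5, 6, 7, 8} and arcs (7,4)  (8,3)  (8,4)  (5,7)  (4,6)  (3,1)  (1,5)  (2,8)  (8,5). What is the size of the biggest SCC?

{6} is an SCC by itself.
{2} is an SCC by itself.
{4} is an SCC by itself.
{8} is an SCC by itself.
{3} is an SCC by itself.
(and 3 more singleton SCCs)
The largest has 1 vertex.

1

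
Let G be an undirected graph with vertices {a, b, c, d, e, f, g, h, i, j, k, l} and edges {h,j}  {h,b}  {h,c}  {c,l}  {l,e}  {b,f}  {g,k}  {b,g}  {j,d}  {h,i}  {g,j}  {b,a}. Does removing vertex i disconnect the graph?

No

Deleting i leaves 1 component (was 1), so i is not a cut vertex.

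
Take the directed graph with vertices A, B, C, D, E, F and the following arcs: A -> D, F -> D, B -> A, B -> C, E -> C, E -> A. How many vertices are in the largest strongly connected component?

1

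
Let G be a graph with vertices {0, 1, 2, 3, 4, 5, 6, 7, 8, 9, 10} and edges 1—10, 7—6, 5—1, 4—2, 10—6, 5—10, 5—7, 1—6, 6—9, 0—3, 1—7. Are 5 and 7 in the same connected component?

From 5 we can reach 1, 5, 6, 7, 9, 10, which includes 7.

Yes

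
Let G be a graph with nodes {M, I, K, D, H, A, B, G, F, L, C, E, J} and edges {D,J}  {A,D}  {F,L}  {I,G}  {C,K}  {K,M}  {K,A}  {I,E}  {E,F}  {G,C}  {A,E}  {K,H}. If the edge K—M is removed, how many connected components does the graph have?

Before removal there are 2 components.
K—M is a bridge — removing it separates K's side from M's side.
After removal: 3 components.

3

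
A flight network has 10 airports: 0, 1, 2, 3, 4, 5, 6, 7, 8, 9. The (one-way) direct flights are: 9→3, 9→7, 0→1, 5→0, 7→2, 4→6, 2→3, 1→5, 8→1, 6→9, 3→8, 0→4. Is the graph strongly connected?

From 4 we can reach every vertex (0, 1, 2, 3, 4, 5, 6, 7, 8, 9), and every vertex can reach 4 (0, 1, 2, 3, 4, 5, 6, 7, 8, 9). So the whole graph is one strongly connected component.

Yes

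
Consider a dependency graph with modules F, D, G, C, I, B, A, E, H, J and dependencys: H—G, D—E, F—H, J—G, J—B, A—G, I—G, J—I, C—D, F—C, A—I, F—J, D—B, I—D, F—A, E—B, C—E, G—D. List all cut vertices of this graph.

none

Removing I, for instance, still leaves 1 component. No single vertex removal increases the component count — the graph has no articulation points.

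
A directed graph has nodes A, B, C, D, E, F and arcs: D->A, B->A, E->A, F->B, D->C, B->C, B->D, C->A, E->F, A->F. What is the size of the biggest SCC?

5

{A, B, C, D, F} are all mutually reachable — one SCC of size 5.
{E} is an SCC by itself.
The largest has 5 vertices.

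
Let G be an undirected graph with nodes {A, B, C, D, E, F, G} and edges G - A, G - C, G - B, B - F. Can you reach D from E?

No

The component containing E is {E}, and D is not in it.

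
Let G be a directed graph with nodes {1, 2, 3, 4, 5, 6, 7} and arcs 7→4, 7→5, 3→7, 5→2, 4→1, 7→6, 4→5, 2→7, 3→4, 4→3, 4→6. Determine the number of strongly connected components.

3

{2, 3, 4, 5, 7} are all mutually reachable — one SCC of size 5.
{1} is an SCC by itself.
{6} is an SCC by itself.
That gives 3 strongly connected components.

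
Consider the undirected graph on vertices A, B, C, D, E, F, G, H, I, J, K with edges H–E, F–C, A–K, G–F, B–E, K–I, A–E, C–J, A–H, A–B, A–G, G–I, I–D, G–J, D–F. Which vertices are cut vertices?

Removing A increases the component count from 1 to 2, so A is a cut vertex.
By contrast removing D leaves 1 component; it is not a cut vertex. No other vertex is a cut vertex either.

A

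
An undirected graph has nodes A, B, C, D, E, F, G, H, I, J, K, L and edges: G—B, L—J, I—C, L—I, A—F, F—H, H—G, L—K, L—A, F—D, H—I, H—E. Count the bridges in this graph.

The edges on the cycle L-A-F-H-I-L are not bridges since each lies on that cycle.
But removing I—C disconnects I from C; removing H—E disconnects H from E; removing L—K disconnects L from K; removing H—G disconnects H from G — these are bridges.
In total 7 edges are bridges.

7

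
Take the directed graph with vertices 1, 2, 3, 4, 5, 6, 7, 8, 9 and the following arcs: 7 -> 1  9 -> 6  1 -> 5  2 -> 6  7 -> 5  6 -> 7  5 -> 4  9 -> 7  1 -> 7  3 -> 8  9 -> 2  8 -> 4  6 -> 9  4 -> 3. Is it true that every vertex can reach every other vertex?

There is no directed path from 7 to 9, so the graph is not strongly connected.

No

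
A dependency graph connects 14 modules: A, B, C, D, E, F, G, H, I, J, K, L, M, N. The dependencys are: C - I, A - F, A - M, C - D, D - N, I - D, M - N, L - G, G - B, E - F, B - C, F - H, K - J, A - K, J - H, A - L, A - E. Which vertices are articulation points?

Removing A increases the component count from 1 to 2, so A is a cut vertex.
By contrast removing N leaves 1 component; it is not a cut vertex. No other vertex is a cut vertex either.

A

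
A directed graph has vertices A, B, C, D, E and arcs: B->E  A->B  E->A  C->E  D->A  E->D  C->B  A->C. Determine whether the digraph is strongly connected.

Yes

From A we can reach every vertex (A, B, C, D, E), and every vertex can reach A (A, B, C, D, E). So the whole graph is one strongly connected component.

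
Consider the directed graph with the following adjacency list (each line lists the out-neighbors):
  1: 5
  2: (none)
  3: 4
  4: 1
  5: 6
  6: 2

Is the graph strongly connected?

No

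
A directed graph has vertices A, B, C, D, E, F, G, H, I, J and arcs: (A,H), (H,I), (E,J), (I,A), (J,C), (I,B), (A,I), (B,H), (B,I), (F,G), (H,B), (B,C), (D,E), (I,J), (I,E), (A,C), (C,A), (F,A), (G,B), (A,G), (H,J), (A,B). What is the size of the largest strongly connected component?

{A, B, C, E, G, H, I, J} are all mutually reachable — one SCC of size 8.
{D} is an SCC by itself.
{F} is an SCC by itself.
The largest has 8 vertices.

8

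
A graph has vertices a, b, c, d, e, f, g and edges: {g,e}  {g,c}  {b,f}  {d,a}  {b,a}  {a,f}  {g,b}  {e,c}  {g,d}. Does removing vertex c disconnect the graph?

Deleting c leaves 1 component (was 1) (its neighbors e, g remain connected to each other), so c is not a cut vertex.

No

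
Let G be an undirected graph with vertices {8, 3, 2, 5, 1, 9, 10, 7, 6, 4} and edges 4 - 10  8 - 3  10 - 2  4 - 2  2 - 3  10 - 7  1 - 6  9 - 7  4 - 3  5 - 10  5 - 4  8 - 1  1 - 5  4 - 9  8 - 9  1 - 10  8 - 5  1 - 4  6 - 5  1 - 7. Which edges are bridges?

The edges on the cycle 1-6-5-10-2-4-1 are not bridges since each lies on that cycle.
Every edge lies on some cycle, so there are no bridges.

none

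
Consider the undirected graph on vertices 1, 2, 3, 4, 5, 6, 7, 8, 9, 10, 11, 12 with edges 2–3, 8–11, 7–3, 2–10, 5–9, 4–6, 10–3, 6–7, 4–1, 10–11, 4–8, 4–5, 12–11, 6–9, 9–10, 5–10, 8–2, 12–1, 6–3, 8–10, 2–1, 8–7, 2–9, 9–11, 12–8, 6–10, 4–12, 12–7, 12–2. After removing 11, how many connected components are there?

1

With 11 gone, the remaining components are: {1, 2, 3, 4, 5, 6, 7, 8, 9, 10, 12}.
That is 1 component.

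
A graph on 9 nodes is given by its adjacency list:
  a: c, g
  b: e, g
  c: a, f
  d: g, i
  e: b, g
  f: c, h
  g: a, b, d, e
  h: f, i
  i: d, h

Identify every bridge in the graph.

The edges on the cycle g-e-b-g are not bridges since each lies on that cycle.
Every edge lies on some cycle, so there are no bridges.

none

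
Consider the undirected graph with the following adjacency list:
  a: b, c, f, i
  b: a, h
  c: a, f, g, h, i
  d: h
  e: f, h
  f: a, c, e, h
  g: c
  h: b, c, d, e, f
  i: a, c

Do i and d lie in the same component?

Yes

From i we can reach a, b, c, d, e, f, g, h, i, which includes d.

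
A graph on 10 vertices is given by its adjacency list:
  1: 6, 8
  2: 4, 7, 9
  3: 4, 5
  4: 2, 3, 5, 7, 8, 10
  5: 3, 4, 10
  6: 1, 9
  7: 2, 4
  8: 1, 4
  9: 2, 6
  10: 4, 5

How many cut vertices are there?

Removing 4 increases the component count from 1 to 2, so 4 is a cut vertex.
By contrast removing 3 leaves 1 component; it is not a cut vertex. No other vertex is a cut vertex either.

1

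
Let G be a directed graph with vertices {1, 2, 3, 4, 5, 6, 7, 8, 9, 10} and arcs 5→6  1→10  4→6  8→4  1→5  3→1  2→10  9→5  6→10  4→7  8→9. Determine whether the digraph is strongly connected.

There is no directed path from 4 to 5, so the graph is not strongly connected.

No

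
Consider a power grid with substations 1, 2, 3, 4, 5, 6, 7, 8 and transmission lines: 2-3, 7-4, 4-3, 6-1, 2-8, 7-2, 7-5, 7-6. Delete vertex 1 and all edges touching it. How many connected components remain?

1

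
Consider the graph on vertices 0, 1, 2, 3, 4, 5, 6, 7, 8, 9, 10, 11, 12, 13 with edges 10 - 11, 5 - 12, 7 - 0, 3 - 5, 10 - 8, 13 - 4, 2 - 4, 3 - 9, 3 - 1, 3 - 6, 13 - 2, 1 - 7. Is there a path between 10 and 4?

No

The component containing 10 is {8, 10, 11}, and 4 is not in it.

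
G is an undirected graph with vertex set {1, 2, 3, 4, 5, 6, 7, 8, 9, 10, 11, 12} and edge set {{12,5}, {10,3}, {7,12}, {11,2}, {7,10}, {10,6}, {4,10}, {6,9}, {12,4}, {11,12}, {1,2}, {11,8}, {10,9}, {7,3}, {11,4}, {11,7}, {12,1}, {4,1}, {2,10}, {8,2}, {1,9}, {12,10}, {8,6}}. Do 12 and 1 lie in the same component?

From 12 we can reach 1, 2, 3, 4, 5, 6, 7, 8, 9, 10, 11, 12, which includes 1.

Yes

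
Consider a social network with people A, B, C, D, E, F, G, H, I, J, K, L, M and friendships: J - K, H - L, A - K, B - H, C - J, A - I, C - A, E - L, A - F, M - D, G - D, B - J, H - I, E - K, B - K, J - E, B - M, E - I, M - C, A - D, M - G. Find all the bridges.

A-F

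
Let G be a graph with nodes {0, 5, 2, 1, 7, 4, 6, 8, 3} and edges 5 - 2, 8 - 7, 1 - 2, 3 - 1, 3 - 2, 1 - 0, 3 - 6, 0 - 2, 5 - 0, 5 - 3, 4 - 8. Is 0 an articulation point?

No

Deleting 0 leaves 2 components (was 2), so 0 is not a cut vertex.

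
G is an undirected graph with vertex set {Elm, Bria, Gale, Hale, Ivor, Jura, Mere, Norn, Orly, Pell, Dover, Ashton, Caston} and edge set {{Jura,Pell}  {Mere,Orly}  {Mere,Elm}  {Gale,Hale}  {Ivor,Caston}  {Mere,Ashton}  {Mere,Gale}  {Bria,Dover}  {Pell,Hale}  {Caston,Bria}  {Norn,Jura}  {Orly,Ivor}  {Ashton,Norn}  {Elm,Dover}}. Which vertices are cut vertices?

Mere

Removing Mere increases the component count from 1 to 2, so Mere is a cut vertex.
By contrast removing Caston leaves 1 component; it is not a cut vertex. No other vertex is a cut vertex either.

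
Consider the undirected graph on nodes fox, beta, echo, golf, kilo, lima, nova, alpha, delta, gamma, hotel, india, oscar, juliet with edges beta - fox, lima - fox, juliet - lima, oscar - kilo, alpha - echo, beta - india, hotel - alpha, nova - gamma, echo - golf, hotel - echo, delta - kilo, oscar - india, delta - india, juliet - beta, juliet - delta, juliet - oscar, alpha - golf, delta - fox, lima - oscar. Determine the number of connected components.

3

Starting from nova we can reach nova, gamma. That is one component of size 2.
Starting from echo we can reach echo, golf, alpha, hotel. That is one component of size 4.
Starting from fox we can reach fox, beta, kilo, lima, delta, india, oscar, juliet. That is one component of size 8.
Total: 3 components.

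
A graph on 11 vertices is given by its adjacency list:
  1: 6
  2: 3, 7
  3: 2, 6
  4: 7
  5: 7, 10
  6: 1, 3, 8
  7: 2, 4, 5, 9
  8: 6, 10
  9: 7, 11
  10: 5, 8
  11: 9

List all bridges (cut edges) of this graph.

The edges on the cycle 5-7-2-3-6-8-10-5 are not bridges since each lies on that cycle.
But removing 9-11 disconnects 9 from 11; removing 7-9 disconnects 7 from 9; removing 7-4 disconnects 7 from 4; removing 1-6 disconnects 1 from 6 — these are bridges.

1-6, 11-9, 4-7, 7-9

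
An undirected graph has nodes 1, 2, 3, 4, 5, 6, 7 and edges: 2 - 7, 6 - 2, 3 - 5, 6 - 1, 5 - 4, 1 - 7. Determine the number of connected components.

Starting from 3 we can reach 3, 4, 5. That is one component of size 3.
Starting from 1 we can reach 1, 2, 6, 7. That is one component of size 4.
Total: 2 components.

2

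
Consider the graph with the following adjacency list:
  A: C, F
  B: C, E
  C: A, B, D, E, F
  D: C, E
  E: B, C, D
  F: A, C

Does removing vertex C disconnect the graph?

Deleting C raises the number of components from 1 to 2, so C is a cut vertex.

Yes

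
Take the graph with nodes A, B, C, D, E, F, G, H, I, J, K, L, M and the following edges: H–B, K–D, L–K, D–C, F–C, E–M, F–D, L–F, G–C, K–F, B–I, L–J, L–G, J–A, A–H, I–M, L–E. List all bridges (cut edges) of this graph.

none

The edges on the cycle L-K-D-F-L are not bridges since each lies on that cycle.
Every edge lies on some cycle, so there are no bridges.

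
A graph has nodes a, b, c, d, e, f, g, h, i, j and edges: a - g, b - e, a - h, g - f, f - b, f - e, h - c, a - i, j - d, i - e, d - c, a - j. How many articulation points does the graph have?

1

Removing a increases the component count from 1 to 2, so a is a cut vertex.
By contrast removing h leaves 1 component; it is not a cut vertex. No other vertex is a cut vertex either.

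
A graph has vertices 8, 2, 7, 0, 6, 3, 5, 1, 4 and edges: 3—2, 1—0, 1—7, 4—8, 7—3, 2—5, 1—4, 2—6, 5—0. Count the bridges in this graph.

3

The edges on the cycle 1-7-3-2-5-0-1 are not bridges since each lies on that cycle.
But removing 6—2 disconnects 6 from 2; removing 4—8 disconnects 4 from 8; removing 1—4 disconnects 1 from 4 — these are bridges.
That makes 3 bridges.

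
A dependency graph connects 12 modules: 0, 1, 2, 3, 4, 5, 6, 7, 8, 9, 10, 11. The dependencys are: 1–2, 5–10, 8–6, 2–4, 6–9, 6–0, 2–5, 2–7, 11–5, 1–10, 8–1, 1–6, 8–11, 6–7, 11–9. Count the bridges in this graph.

The edges on the cycle 1-2-7-6-1 are not bridges since each lies on that cycle.
But removing 0–6 disconnects 0 from 6; removing 2–4 disconnects 2 from 4 — these are bridges.
That makes 2 bridges.

2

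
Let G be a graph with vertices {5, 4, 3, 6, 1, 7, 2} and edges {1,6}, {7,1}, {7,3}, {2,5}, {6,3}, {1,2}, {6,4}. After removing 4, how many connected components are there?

1

With 4 gone, the remaining components are: {1, 2, 3, 5, 6, 7}.
That is 1 component.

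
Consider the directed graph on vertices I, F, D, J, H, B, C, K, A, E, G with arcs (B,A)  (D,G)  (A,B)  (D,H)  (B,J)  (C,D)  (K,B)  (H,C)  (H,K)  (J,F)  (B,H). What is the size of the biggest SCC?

6

{A, B, C, D, H, K} are all mutually reachable — one SCC of size 6.
{G} is an SCC by itself.
{F} is an SCC by itself.
{E} is an SCC by itself.
{I} is an SCC by itself.
(and 1 more singleton SCC)
The largest has 6 vertices.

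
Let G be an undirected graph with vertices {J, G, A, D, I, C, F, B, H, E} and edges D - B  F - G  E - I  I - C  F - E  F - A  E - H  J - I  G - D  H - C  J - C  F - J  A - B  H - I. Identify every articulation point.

F

Removing F increases the component count from 1 to 2, so F is a cut vertex.
By contrast removing J leaves 1 component; it is not a cut vertex. No other vertex is a cut vertex either.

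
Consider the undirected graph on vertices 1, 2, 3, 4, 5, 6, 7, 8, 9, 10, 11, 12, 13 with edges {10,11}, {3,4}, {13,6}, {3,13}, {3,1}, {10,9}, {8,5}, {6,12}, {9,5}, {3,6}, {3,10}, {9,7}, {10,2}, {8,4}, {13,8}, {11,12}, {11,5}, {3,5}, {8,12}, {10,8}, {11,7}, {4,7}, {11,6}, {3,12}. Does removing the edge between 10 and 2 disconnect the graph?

Yes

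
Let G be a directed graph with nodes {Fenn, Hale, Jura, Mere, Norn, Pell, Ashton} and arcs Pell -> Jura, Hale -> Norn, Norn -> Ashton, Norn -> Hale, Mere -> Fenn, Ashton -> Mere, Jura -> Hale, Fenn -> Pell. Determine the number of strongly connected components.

{Fenn, Hale, Jura, Mere, Norn, Pell, Ashton} are all mutually reachable — one SCC of size 7.
That gives 1 strongly connected component.

1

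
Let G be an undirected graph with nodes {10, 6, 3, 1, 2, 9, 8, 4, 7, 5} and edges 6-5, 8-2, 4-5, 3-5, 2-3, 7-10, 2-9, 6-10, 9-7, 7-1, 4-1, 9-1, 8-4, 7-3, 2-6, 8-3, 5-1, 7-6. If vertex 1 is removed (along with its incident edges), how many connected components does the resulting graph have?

1

With 1 gone, the remaining components are: {2, 3, 4, 5, 6, 7, 8, 9, 10}.
That is 1 component.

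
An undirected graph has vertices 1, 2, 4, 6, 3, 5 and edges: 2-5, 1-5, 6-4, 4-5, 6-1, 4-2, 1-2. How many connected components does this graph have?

2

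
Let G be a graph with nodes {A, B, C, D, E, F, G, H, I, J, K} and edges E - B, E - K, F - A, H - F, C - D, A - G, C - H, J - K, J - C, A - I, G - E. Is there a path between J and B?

Yes

From J we can reach A, B, C, D, E, F, G, H, I, J, K, which includes B.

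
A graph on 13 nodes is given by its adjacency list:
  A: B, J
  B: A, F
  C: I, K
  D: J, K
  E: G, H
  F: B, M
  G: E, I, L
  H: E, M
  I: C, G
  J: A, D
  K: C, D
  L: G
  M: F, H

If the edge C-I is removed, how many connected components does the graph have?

C and I are still connected via C-K-D-J-A-B-F-M-H-E-G-I, so the component count stays at 1.

1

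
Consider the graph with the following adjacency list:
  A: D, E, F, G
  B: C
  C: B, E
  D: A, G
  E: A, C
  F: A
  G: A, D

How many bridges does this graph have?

The edges on the cycle A-D-G-A are not bridges since each lies on that cycle.
But removing E-C disconnects E from C; removing C-B disconnects C from B; removing A-F disconnects A from F; removing A-E disconnects A from E — these are bridges.
That makes 4 bridges.

4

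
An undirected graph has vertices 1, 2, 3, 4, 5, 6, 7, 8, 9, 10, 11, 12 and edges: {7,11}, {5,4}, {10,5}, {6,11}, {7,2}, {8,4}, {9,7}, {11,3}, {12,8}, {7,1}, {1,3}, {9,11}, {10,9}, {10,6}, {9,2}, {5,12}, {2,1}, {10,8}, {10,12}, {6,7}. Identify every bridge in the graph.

The edges on the cycle 7-2-1-7 are not bridges since each lies on that cycle.
Every edge lies on some cycle, so there are no bridges.

none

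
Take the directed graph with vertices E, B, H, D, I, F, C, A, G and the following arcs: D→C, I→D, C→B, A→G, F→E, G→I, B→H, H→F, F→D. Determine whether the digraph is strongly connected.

No

There is no directed path from G to A, so the graph is not strongly connected.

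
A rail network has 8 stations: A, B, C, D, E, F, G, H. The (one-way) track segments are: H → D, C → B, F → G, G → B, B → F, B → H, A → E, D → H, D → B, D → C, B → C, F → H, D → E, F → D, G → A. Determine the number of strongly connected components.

{B, C, D, F, G, H} are all mutually reachable — one SCC of size 6.
{E} is an SCC by itself.
{A} is an SCC by itself.
That gives 3 strongly connected components.

3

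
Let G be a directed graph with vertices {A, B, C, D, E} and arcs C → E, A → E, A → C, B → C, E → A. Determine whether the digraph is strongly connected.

There is no directed path from E to D, so the graph is not strongly connected.

No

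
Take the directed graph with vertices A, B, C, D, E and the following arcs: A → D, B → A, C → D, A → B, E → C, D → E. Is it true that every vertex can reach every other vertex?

No

There is no directed path from D to A, so the graph is not strongly connected.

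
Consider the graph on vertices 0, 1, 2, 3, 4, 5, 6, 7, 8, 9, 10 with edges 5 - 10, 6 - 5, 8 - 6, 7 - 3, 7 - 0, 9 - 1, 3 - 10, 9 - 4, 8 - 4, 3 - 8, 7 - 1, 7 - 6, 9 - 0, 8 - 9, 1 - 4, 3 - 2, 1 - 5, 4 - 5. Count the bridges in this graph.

1

The edges on the cycle 7-3-8-9-0-7 are not bridges since each lies on that cycle.
But removing 3 - 2 disconnects 3 from 2 — this is a bridge.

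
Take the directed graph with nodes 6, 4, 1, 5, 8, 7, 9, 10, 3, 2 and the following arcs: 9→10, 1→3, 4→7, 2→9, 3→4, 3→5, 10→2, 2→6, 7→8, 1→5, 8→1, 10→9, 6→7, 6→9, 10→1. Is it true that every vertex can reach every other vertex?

No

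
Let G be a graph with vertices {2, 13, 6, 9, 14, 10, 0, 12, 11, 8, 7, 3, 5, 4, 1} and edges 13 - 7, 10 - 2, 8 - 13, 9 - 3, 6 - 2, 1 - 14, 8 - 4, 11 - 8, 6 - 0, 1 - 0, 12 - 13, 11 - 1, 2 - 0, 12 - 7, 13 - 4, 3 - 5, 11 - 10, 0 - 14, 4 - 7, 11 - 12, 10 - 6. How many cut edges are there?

The edges on the cycle 8-13-4-8 are not bridges since each lies on that cycle.
But removing 3 - 5 disconnects 3 from 5; removing 9 - 3 disconnects 9 from 3 — these are bridges.
That makes 2 bridges.

2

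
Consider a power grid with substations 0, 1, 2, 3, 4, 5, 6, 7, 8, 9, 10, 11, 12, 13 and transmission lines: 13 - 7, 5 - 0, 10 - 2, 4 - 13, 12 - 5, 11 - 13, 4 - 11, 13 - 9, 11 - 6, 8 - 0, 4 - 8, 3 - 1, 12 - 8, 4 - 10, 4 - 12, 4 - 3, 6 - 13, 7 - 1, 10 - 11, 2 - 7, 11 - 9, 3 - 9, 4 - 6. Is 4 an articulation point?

Yes

Deleting 4 raises the number of components from 1 to 2, so 4 is a cut vertex.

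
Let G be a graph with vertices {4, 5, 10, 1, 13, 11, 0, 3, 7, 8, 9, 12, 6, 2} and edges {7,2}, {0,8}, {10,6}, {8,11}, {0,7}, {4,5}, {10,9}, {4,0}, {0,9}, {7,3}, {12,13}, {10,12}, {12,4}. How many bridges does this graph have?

8

The edges on the cycle 10-12-4-0-9-10 are not bridges since each lies on that cycle.
But removing 2—7 disconnects 2 from 7; removing 4—5 disconnects 4 from 5; removing 8—0 disconnects 8 from 0; removing 12—13 disconnects 12 from 13 — these are bridges.
In total 8 edges are bridges.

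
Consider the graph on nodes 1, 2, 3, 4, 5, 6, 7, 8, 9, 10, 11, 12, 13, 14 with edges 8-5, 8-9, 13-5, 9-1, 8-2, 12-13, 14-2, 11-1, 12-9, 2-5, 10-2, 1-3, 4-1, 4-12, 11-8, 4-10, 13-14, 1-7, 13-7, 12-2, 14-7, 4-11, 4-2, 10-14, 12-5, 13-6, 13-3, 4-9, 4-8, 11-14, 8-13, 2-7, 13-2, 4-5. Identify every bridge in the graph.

13-6

The edges on the cycle 4-10-2-13-12-4 are not bridges since each lies on that cycle.
But removing 13-6 disconnects 13 from 6 — this is a bridge.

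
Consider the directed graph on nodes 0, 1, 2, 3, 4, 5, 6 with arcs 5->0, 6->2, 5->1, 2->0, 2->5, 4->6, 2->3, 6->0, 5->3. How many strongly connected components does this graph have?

{0} is an SCC by itself.
{3} is an SCC by itself.
{6} is an SCC by itself.
{1} is an SCC by itself.
{5} is an SCC by itself.
(and 2 more singleton SCCs)
That gives 7 strongly connected components.

7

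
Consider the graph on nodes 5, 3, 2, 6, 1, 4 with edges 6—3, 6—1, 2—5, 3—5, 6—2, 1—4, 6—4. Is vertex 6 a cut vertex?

Deleting 6 raises the number of components from 1 to 2, so 6 is a cut vertex.

Yes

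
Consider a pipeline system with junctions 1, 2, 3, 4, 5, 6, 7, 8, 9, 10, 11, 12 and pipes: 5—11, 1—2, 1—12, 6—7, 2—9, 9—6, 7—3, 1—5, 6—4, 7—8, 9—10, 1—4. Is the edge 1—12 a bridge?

Yes

Removing 1—12 leaves no path between 1 and 12: the component count goes from 1 to 2. So it is a bridge.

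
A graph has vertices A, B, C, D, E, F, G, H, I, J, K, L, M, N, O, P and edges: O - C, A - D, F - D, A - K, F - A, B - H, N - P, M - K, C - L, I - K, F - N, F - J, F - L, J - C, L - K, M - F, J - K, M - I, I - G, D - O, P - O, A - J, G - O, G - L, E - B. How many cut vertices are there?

Removing B increases the component count from 2 to 3, so B is a cut vertex.
By contrast removing I leaves 2 components; it is not a cut vertex. No other vertex is a cut vertex either.

1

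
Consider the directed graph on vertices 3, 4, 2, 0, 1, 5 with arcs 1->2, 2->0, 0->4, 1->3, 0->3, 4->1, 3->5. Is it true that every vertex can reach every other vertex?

There is no directed path from 5 to 2, so the graph is not strongly connected.

No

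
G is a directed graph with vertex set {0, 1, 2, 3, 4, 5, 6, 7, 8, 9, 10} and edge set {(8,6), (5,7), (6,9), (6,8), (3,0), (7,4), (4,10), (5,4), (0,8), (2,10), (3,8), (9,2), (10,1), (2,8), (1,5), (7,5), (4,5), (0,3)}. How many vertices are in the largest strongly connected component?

5

{1, 4, 5, 7, 10} are all mutually reachable — one SCC of size 5.
{2, 6, 8, 9} are all mutually reachable — one SCC of size 4.
{0, 3} are all mutually reachable — one SCC of size 2.
The largest has 5 vertices.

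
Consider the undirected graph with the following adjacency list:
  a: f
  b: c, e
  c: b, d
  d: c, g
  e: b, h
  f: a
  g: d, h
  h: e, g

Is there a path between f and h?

The component containing f is {a, f}, and h is not in it.

No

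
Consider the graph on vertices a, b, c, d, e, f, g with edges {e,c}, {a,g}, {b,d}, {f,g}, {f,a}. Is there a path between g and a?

From g we can reach a, f, g, which includes a.

Yes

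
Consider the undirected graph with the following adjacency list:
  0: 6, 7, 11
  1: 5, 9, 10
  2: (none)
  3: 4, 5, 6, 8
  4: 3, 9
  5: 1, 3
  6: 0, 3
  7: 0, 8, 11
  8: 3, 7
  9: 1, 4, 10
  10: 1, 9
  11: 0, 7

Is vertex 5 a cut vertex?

Deleting 5 leaves 2 components (was 2), so 5 is not a cut vertex.

No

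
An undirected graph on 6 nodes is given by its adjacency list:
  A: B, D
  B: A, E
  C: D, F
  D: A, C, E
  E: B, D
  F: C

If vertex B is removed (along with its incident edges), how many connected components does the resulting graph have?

1

With B gone, the remaining components are: {A, C, D, E, F}.
That is 1 component.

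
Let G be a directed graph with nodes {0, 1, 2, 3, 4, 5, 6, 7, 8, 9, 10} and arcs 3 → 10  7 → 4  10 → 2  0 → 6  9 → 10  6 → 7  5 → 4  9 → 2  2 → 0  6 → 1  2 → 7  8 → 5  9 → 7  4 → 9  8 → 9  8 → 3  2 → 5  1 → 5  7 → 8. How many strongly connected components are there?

1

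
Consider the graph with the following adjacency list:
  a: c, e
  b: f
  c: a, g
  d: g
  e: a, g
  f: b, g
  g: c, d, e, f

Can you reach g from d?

Yes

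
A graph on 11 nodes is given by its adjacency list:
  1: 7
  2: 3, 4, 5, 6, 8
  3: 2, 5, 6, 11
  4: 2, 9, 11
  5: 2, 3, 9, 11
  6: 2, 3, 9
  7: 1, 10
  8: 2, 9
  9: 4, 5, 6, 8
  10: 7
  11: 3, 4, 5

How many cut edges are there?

The edges on the cycle 3-11-4-9-6-3 are not bridges since each lies on that cycle.
But removing 10-7 disconnects 10 from 7; removing 7-1 disconnects 7 from 1 — these are bridges.
That makes 2 bridges.

2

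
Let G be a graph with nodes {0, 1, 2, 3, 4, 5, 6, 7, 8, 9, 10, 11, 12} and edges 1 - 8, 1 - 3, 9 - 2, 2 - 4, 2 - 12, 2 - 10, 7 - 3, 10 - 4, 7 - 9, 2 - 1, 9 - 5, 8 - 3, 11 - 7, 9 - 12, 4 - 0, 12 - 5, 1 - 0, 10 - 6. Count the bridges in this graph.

The edges on the cycle 2-10-4-2 are not bridges since each lies on that cycle.
But removing 7 - 11 disconnects 7 from 11; removing 6 - 10 disconnects 6 from 10 — these are bridges.
That makes 2 bridges.

2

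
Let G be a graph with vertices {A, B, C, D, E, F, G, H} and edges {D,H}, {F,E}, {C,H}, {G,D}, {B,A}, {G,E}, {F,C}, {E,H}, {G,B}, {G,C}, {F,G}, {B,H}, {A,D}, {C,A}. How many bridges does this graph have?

The edges on the cycle G-B-A-D-G are not bridges since each lies on that cycle.
Every edge lies on some cycle, so there are no bridges.

0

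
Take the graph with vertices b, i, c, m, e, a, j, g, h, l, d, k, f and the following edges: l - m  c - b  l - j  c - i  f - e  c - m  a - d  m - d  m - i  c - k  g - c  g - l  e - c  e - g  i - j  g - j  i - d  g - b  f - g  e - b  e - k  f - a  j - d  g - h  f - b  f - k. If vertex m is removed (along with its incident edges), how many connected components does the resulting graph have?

With m gone, the remaining components are: {a, b, c, d, e, f, g, h, i, j, k, l}.
That is 1 component.

1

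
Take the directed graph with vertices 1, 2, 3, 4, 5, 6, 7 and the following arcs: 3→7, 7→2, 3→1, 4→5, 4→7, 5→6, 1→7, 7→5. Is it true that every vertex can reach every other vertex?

There is no directed path from 3 to 4, so the graph is not strongly connected.

No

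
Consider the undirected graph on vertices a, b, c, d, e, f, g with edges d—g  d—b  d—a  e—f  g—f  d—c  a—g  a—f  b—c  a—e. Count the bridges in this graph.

The edges on the cycle d-b-c-d are not bridges since each lies on that cycle.
Every edge lies on some cycle, so there are no bridges.

0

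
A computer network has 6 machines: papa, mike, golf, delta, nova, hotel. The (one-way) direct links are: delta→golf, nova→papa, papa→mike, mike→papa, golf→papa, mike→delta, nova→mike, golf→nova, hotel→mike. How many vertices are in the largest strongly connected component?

{golf, mike, nova, papa, delta} are all mutually reachable — one SCC of size 5.
{hotel} is an SCC by itself.
The largest has 5 vertices.

5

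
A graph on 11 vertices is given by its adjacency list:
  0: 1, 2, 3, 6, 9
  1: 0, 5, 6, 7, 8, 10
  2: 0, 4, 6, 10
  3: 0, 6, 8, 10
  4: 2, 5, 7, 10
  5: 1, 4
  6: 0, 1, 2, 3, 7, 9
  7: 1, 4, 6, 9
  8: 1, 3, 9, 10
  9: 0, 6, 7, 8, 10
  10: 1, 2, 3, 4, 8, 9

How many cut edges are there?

0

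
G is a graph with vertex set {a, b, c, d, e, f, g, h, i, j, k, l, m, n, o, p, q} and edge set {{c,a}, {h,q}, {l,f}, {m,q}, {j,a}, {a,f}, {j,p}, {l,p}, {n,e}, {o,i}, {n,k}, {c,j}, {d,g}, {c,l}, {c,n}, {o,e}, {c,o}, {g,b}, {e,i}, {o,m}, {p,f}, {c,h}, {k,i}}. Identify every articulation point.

Removing c increases the component count from 2 to 3, so c is a cut vertex.
Removing g increases the component count from 2 to 3, so g is a cut vertex.
By contrast removing q leaves 2 components; it is not a cut vertex. No other vertex is a cut vertex either.

c, g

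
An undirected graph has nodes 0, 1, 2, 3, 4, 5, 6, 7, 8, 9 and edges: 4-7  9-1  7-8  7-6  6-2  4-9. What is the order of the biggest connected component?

7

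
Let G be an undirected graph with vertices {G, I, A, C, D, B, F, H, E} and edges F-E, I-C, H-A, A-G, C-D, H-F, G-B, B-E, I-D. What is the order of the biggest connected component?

Starting from C we can reach C, D, I. That is one component of size 3.
Starting from A we can reach A, B, E, F, G, H. That is one component of size 6.
The largest has 6 vertices.

6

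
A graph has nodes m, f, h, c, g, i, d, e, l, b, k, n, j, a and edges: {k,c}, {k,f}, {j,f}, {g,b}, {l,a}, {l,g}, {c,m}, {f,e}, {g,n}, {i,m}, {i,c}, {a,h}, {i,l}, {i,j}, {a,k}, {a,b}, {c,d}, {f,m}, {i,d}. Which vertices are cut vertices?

Removing a increases the component count from 1 to 2, so a is a cut vertex.
Removing f increases the component count from 1 to 2, so f is a cut vertex.
Removing g increases the component count from 1 to 2, so g is a cut vertex.
By contrast removing m leaves 1 component; it is not a cut vertex. No other vertex is a cut vertex either.

a, f, g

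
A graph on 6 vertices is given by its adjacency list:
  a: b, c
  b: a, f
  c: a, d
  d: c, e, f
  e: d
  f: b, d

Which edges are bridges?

d-e

The edges on the cycle b-f-d-c-a-b are not bridges since each lies on that cycle.
But removing d-e disconnects d from e — this is a bridge.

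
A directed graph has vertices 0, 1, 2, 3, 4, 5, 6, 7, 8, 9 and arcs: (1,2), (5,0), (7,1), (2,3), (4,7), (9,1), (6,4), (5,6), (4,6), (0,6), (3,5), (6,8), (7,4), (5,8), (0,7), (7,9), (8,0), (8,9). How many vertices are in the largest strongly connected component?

{0, 1, 2, 3, 4, 5, 6, 7, 8, 9} are all mutually reachable — one SCC of size 10.
The largest has 10 vertices.

10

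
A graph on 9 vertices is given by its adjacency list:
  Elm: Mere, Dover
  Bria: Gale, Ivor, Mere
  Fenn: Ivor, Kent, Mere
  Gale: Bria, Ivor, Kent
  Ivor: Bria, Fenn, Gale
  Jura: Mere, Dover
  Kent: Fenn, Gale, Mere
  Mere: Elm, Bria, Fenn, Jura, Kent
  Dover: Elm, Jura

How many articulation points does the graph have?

1

Removing Mere increases the component count from 1 to 2, so Mere is a cut vertex.
By contrast removing Bria leaves 1 component; it is not a cut vertex. No other vertex is a cut vertex either.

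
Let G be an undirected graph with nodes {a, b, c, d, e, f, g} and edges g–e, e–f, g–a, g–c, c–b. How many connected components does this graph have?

2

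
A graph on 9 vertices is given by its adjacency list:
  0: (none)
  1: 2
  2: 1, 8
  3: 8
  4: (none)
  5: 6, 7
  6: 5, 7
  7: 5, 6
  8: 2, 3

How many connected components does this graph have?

4

4 is isolated — a component by itself.
0 is isolated — a component by itself.
Starting from 5 we can reach 5, 6, 7. That is one component of size 3.
Starting from 1 we can reach 1, 2, 3, 8. That is one component of size 4.
Total: 4 components.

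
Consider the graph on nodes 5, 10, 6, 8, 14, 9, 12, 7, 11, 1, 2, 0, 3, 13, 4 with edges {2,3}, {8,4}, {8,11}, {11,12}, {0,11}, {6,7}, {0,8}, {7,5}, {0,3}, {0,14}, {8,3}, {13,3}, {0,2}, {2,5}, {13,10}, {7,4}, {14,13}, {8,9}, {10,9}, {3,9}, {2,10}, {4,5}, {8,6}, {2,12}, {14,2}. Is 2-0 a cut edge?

After removing 2-0, the path 2-14-0 still connects them, so the edge is not a bridge.

No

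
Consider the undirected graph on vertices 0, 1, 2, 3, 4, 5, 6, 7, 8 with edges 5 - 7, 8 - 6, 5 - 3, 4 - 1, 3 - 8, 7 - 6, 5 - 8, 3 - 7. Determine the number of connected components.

0 is isolated — a component by itself.
2 is isolated — a component by itself.
Starting from 1 we can reach 1, 4. That is one component of size 2.
Starting from 3 we can reach 3, 5, 6, 7, 8. That is one component of size 5.
Total: 4 components.

4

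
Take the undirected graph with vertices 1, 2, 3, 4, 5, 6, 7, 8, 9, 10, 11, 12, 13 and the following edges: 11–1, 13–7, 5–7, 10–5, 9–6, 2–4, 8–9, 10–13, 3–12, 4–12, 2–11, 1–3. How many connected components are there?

3

Starting from 6 we can reach 6, 8, 9. That is one component of size 3.
Starting from 5 we can reach 5, 7, 10, 13. That is one component of size 4.
Starting from 1 we can reach 1, 2, 3, 4, 11, 12. That is one component of size 6.
Total: 3 components.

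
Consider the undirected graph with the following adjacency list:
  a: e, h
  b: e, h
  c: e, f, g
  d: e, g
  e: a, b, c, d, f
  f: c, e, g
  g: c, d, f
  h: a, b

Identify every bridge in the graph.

The edges on the cycle e-a-h-b-e are not bridges since each lies on that cycle.
Every edge lies on some cycle, so there are no bridges.

none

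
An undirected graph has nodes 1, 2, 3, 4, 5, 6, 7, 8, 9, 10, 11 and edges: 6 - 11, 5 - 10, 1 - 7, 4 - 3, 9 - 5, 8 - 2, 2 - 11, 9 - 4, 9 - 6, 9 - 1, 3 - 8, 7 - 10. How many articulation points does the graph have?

1

Removing 9 increases the component count from 1 to 2, so 9 is a cut vertex.
By contrast removing 7 leaves 1 component; it is not a cut vertex. No other vertex is a cut vertex either.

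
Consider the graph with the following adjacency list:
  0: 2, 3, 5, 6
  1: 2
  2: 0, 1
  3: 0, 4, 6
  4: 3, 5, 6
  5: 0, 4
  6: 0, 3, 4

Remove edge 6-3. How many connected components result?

1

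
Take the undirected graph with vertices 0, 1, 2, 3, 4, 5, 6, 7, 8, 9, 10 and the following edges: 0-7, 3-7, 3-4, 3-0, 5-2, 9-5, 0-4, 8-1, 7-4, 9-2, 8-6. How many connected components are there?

10 is isolated — a component by itself.
Starting from 1 we can reach 1, 6, 8. That is one component of size 3.
Starting from 2 we can reach 2, 5, 9. That is one component of size 3.
Starting from 0 we can reach 0, 3, 4, 7. That is one component of size 4.
Total: 4 components.

4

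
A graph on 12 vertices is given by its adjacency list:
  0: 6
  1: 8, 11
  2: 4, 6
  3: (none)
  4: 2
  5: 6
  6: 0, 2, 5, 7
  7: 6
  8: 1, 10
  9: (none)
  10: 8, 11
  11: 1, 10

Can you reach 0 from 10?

The component containing 10 is {1, 8, 10, 11}, and 0 is not in it.

No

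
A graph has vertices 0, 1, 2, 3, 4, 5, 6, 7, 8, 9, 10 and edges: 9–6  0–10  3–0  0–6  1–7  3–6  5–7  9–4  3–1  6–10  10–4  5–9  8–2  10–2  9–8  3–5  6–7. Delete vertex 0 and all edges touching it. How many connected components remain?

With 0 gone, the remaining components are: {1, 2, 3, 4, 5, 6, 7, 8, 9, 10}.
That is 1 component.

1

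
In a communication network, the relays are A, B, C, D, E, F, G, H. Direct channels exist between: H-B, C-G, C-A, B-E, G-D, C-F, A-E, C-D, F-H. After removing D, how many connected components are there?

With D gone, the remaining components are: {A, B, C, E, F, G, H}.
That is 1 component.

1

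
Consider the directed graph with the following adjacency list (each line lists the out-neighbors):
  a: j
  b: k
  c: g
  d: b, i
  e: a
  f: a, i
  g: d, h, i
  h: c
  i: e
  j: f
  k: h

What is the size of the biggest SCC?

{b, c, d, g, h, k} are all mutually reachable — one SCC of size 6.
{a, e, f, i, j} are all mutually reachable — one SCC of size 5.
The largest has 6 vertices.

6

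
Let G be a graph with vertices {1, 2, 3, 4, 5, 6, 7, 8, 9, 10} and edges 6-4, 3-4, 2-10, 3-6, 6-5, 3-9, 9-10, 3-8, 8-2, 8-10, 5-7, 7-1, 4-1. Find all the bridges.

The edges on the cycle 8-2-10-8 are not bridges since each lies on that cycle.
Every edge lies on some cycle, so there are no bridges.

none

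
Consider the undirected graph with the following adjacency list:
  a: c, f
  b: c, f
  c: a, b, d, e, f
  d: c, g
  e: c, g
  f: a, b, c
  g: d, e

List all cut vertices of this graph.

Removing c increases the component count from 1 to 2, so c is a cut vertex.
By contrast removing a leaves 1 component; it is not a cut vertex. No other vertex is a cut vertex either.

c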